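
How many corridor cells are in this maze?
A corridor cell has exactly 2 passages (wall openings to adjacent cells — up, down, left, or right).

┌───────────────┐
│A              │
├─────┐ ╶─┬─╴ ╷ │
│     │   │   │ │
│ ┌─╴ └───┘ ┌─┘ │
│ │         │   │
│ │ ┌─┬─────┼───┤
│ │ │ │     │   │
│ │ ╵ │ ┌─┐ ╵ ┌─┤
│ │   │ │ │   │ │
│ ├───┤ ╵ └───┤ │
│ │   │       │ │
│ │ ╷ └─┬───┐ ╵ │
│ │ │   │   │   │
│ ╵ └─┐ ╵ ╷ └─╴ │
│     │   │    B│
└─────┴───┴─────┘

Counting cells with exactly 2 passages:
Total corridor cells: 50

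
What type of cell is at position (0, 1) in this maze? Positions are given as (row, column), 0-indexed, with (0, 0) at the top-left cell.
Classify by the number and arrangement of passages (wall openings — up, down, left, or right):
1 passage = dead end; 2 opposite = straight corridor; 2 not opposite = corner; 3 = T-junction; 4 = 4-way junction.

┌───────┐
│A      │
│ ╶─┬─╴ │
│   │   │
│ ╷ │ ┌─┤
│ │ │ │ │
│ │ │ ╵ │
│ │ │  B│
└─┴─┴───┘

Checking cell at (0, 1):
Number of passages: 2
Cell type: straight corridor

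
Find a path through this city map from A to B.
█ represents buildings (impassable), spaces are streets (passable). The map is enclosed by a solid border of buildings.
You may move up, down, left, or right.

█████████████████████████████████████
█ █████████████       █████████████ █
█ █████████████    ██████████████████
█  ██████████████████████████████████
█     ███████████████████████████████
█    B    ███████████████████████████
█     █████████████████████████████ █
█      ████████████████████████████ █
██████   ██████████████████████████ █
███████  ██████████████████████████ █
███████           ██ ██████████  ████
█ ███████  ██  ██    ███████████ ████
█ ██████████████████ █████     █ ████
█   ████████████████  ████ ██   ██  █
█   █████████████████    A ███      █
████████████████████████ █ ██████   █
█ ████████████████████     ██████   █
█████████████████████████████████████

Finding the shortest path from A to B:
Movement: cardinal only
Path length: 29 steps
Directions: left → left → left → left → up → left → up → up → left → left → left → up → left → left → left → left → left → left → left → left → left → up → up → left → left → up → left → up → up

Solution:

█████████████████████████████████████
█ █████████████       █████████████ █
█ █████████████    ██████████████████
█  ██████████████████████████████████
█     ███████████████████████████████
█    B    ███████████████████████████
█    ↑█████████████████████████████ █
█    ↑↰████████████████████████████ █
██████↑←↰██████████████████████████ █
███████ ↑██████████████████████████ █
███████ ↑←←←←←←←←↰██ ██████████  ████
█ ███████  ██  ██↑←←↰███████████ ████
█ ██████████████████↑█████     █ ████
█   ████████████████↑↰████ ██   ██  █
█   █████████████████↑←←←A ███      █
████████████████████████ █ ██████   █
█ ████████████████████     ██████   █
█████████████████████████████████████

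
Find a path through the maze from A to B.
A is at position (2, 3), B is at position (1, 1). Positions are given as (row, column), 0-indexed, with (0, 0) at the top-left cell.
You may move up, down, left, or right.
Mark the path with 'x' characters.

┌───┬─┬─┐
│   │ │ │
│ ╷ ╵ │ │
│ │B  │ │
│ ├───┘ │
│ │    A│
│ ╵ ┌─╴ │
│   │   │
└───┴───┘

Finding the shortest path from (2, 3) to (1, 1):
Path length: 9 steps
Directions: left → left → down → left → up → up → up → right → down

Solution:

┌───┬─┬─┐
│x x│ │ │
│ ╷ ╵ │ │
│x│B  │ │
│ ├───┘ │
│x│x x A│
│ ╵ ┌─╴ │
│x x│   │
└───┴───┘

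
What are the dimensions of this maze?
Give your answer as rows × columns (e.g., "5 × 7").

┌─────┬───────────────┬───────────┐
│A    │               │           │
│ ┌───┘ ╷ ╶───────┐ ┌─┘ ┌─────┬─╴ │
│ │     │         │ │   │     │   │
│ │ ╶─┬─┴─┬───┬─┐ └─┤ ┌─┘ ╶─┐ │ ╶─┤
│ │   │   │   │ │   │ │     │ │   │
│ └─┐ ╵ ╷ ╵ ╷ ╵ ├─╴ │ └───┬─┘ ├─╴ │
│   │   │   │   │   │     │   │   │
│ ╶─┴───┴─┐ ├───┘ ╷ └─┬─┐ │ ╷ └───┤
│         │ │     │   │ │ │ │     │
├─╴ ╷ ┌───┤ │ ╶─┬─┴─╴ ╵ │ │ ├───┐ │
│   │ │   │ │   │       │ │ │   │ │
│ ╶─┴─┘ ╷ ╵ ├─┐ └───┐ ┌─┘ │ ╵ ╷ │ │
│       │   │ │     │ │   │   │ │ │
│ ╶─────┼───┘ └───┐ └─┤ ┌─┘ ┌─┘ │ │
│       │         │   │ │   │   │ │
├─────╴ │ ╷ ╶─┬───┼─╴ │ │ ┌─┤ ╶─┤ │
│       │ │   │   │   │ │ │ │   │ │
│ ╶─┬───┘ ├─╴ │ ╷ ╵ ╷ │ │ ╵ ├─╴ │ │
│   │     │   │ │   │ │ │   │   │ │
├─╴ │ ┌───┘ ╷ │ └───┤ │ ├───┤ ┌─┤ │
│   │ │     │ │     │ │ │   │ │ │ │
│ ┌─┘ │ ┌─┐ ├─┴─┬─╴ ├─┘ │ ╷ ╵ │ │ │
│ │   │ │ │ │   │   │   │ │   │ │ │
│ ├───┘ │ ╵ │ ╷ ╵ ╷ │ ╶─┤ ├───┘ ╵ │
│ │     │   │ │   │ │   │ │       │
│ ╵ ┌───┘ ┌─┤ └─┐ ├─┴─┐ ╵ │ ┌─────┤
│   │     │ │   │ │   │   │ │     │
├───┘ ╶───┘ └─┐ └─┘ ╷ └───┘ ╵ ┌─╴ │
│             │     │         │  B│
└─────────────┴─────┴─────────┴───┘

Counting the maze dimensions:
Rows (vertical): 15
Columns (horizontal): 17
Dimensions: 15 × 17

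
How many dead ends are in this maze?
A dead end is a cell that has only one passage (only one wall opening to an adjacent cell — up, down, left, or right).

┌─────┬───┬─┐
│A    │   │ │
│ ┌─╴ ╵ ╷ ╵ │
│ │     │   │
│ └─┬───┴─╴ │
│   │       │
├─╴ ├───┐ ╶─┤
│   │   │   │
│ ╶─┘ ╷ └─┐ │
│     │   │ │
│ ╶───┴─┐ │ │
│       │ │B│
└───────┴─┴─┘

Checking each cell for number of passages:

Dead ends found at positions:
  (0, 5)
  (1, 1)
  (2, 2)
  (5, 3)
  (5, 4)
  (5, 5)
Total dead ends: 6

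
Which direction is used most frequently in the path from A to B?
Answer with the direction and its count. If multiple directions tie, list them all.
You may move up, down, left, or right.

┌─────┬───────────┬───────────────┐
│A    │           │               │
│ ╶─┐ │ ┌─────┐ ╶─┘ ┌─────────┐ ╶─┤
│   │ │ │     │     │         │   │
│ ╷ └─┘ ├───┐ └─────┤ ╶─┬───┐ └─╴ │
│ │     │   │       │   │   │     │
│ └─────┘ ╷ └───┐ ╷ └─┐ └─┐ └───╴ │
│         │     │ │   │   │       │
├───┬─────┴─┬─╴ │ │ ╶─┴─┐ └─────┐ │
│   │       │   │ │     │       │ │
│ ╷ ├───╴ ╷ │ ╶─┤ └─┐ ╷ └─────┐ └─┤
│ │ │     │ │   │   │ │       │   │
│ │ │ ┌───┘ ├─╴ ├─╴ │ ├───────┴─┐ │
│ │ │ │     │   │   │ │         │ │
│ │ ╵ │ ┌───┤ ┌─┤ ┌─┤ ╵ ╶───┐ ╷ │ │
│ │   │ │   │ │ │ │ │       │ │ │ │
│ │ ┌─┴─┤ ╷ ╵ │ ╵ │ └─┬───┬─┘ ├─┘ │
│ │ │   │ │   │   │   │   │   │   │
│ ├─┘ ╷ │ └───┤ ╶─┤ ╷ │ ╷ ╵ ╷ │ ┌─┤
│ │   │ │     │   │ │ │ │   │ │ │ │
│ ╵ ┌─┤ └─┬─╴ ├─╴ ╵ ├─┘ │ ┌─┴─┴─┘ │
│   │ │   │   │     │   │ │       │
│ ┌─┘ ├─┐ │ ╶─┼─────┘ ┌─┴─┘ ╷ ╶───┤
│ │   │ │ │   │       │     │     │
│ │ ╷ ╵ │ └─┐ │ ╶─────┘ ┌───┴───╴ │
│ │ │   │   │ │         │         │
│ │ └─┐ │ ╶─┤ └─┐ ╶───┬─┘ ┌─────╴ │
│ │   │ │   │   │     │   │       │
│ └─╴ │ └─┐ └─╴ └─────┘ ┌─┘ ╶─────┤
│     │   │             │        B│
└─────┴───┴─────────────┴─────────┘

Directions: down, down, down, right, right, right, right, up, right, down, right, right, down, left, down, right, down, left, down, down, left, up, left, down, down, right, right, down, left, down, right, down, down, right, down, right, right, right, right, up, right, up, right, right, right, right, down, left, left, left, down, right, right, right
Counts: {'down': 18, 'right': 24, 'up': 4, 'left': 8}
Most common: right (24 times)

Solution:

┌─────┬───────────┬───────────────┐
│A    │           │               │
│ ╶─┐ │ ┌─────┐ ╶─┘ ┌─────────┐ ╶─┤
│↓  │ │ │     │     │         │   │
│ ╷ └─┘ ├───┐ └─────┤ ╶─┬───┐ └─╴ │
│↓│     │↱ ↓│       │   │   │     │
│ └─────┘ ╷ └───┐ ╷ └─┐ └─┐ └───╴ │
│↳ → → → ↑│↳ → ↓│ │   │   │       │
├───┬─────┴─┬─╴ │ │ ╶─┴─┐ └─────┐ │
│   │       │↓ ↲│ │     │       │ │
│ ╷ ├───╴ ╷ │ ╶─┤ └─┐ ╷ └─────┐ └─┤
│ │ │     │ │↳ ↓│   │ │       │   │
│ │ │ ┌───┘ ├─╴ ├─╴ │ ├───────┴─┐ │
│ │ │ │     │↓ ↲│   │ │         │ │
│ │ ╵ │ ┌───┤ ┌─┤ ┌─┤ ╵ ╶───┐ ╷ │ │
│ │   │ │↓ ↰│↓│ │ │ │       │ │ │ │
│ │ ┌─┴─┤ ╷ ╵ │ ╵ │ └─┬───┬─┘ ├─┘ │
│ │ │   │↓│↑ ↲│   │   │   │   │   │
│ ├─┘ ╷ │ └───┤ ╶─┤ ╷ │ ╷ ╵ ╷ │ ┌─┤
│ │   │ │↳ → ↓│   │ │ │ │   │ │ │ │
│ ╵ ┌─┤ └─┬─╴ ├─╴ ╵ ├─┘ │ ┌─┴─┴─┘ │
│   │ │   │↓ ↲│     │   │ │       │
│ ┌─┘ ├─┐ │ ╶─┼─────┘ ┌─┴─┘ ╷ ╶───┤
│ │   │ │ │↳ ↓│       │     │     │
│ │ ╷ ╵ │ └─┐ │ ╶─────┘ ┌───┴───╴ │
│ │ │   │   │↓│         │↱ → → → ↓│
│ │ └─┐ │ ╶─┤ └─┐ ╶───┬─┘ ┌─────╴ │
│ │   │ │   │↳ ↓│     │↱ ↑│↓ ← ← ↲│
│ └─╴ │ └─┐ └─╴ └─────┘ ┌─┘ ╶─────┤
│     │   │    ↳ → → → ↑│  ↳ → → B│
└─────┴───┴─────────────┴─────────┘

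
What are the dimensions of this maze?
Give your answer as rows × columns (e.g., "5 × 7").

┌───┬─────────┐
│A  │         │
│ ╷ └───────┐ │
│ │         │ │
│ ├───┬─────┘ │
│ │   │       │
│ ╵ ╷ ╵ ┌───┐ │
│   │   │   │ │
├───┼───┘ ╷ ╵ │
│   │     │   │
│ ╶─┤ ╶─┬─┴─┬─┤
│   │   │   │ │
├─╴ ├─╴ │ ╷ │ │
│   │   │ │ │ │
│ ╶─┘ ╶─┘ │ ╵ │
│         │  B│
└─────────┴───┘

Counting the maze dimensions:
Rows (vertical): 8
Columns (horizontal): 7
Dimensions: 8 × 7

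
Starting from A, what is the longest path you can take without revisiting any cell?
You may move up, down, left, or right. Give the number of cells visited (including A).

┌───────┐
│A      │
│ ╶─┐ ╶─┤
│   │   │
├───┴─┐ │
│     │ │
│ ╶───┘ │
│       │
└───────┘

Finding longest simple path using DFS:
Start: (0, 0)
Longest path visits 13 cells
Path: A → right → right → down → right → down → down → left → left → left → up → right → right

Solution:

┌───────┐
│A → ↓  │
│ ╶─┐ ╶─┤
│   │↳ ↓│
├───┴─┐ │
│↱ → B│↓│
│ ╶───┘ │
│↑ ← ← ↲│
└───────┘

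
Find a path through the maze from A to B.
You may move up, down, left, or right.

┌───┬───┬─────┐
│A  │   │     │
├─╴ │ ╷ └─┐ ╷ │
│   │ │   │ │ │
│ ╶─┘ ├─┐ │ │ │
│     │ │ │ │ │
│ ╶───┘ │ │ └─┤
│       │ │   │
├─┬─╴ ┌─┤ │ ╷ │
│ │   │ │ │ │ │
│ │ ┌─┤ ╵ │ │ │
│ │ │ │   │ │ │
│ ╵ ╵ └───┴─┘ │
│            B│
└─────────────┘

Finding the shortest path through the maze:
Path length: 16 steps
Directions: right → down → left → down → down → right → right → down → left → down → down → right → right → right → right → right

Solution:

┌───┬───┬─────┐
│A ↓│   │     │
├─╴ │ ╷ └─┐ ╷ │
│↓ ↲│ │   │ │ │
│ ╶─┘ ├─┐ │ │ │
│↓    │ │ │ │ │
│ ╶───┘ │ │ └─┤
│↳ → ↓  │ │   │
├─┬─╴ ┌─┤ │ ╷ │
│ │↓ ↲│ │ │ │ │
│ │ ┌─┤ ╵ │ │ │
│ │↓│ │   │ │ │
│ ╵ ╵ └───┴─┘ │
│  ↳ → → → → B│
└─────────────┘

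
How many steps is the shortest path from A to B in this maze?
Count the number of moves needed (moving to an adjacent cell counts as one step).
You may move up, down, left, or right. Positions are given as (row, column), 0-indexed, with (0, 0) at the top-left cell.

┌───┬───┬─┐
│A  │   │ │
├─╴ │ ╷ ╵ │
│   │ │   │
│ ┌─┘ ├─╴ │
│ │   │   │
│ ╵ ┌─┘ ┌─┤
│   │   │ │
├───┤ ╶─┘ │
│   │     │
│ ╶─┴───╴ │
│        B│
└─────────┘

Using BFS to find shortest path:
Start: (0, 0), End: (5, 4)
Path found:
(0,0) → (0,1) → (1,1) → (1,0) → (2,0) → (3,0) → (3,1) → (2,1) → (2,2) → (1,2) → (0,2) → (0,3) → (1,3) → (1,4) → (2,4) → (2,3) → (3,3) → (3,2) → (4,2) → (4,3) → (4,4) → (5,4)
Number of steps: 21

Solution:

┌───┬───┬─┐
│A ↓│↱ ↓│ │
├─╴ │ ╷ ╵ │
│↓ ↲│↑│↳ ↓│
│ ┌─┘ ├─╴ │
│↓│↱ ↑│↓ ↲│
│ ╵ ┌─┘ ┌─┤
│↳ ↑│↓ ↲│ │
├───┤ ╶─┘ │
│   │↳ → ↓│
│ ╶─┴───╴ │
│        B│
└─────────┘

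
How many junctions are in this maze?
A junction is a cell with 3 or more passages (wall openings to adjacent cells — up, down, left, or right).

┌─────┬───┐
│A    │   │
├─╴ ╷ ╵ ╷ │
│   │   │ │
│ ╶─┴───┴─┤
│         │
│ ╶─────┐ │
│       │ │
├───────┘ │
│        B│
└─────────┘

Checking each cell for number of passages:

Junctions found (3+ passages):
  (0, 1): 3 passages
  (2, 0): 3 passages
Total junctions: 2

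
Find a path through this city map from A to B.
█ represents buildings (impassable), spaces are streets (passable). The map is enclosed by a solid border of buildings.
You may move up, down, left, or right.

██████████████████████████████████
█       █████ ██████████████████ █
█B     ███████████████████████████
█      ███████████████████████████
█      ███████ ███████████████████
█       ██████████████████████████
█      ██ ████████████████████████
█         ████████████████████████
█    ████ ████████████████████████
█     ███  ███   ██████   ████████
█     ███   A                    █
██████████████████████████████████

Finding the shortest path from A to B:
Movement: cardinal only
Path length: 19 steps
Directions: left → left → up → left → up → up → left → left → left → up → up → up → up → up → left → left → left → left → left

Solution:

██████████████████████████████████
█       █████ ██████████████████ █
█B←←←←↰███████████████████████████
█     ↑███████████████████████████
█     ↑███████ ███████████████████
█     ↑ ██████████████████████████
█     ↑██ ████████████████████████
█     ↑←←↰████████████████████████
█    ████↑████████████████████████
█     ███↑↰███   ██████   ████████
█     ███ ↑←A                    █
██████████████████████████████████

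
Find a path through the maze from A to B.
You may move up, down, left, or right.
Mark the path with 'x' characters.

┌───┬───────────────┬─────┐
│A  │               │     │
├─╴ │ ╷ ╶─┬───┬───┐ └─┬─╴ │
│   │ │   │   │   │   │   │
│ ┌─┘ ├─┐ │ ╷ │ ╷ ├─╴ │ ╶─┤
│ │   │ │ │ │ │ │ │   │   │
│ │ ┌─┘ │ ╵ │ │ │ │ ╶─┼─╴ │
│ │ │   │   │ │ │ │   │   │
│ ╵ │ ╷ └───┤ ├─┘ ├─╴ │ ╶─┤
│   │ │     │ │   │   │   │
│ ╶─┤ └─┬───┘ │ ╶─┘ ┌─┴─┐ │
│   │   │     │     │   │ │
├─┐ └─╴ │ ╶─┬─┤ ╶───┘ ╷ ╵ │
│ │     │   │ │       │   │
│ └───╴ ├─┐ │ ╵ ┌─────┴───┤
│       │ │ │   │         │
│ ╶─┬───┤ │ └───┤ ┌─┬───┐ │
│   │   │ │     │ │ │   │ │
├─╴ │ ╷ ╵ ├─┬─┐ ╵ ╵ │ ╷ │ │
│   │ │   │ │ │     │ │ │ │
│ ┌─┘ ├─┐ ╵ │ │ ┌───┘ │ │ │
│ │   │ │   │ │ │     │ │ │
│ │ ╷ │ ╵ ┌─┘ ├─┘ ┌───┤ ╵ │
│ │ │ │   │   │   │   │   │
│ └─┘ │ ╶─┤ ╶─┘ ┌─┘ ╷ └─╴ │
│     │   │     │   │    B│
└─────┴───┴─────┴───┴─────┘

Finding the shortest path through the maze:
Path length: 46 steps
Directions: right → down → left → down → down → down → right → up → up → right → up → up → right → down → right → down → down → right → up → up → right → down → down → down → down → left → left → down → right → down → down → right → right → down → right → up → up → right → right → right → right → down → down → down → down → down

Solution:

┌───┬───────────────┬─────┐
│A x│x x            │     │
├─╴ │ ╷ ╶─┬───┬───┐ └─┬─╴ │
│x x│x│x x│x x│   │   │   │
│ ┌─┘ ├─┐ │ ╷ │ ╷ ├─╴ │ ╶─┤
│x│x x│ │x│x│x│ │ │   │   │
│ │ ┌─┘ │ ╵ │ │ │ │ ╶─┼─╴ │
│x│x│   │x x│x│ │ │   │   │
│ ╵ │ ╷ └───┤ ├─┘ ├─╴ │ ╶─┤
│x x│ │     │x│   │   │   │
│ ╶─┤ └─┬───┘ │ ╶─┘ ┌─┴─┐ │
│   │   │x x x│     │   │ │
├─┐ └─╴ │ ╶─┬─┤ ╶───┘ ╷ ╵ │
│ │     │x x│ │       │   │
│ └───╴ ├─┐ │ ╵ ┌─────┴───┤
│       │ │x│   │x x x x x│
│ ╶─┬───┤ │ └───┤ ┌─┬───┐ │
│   │   │ │x x x│x│ │   │x│
├─╴ │ ╷ ╵ ├─┬─┐ ╵ ╵ │ ╷ │ │
│   │ │   │ │ │x x  │ │ │x│
│ ┌─┘ ├─┐ ╵ │ │ ┌───┘ │ │ │
│ │   │ │   │ │ │     │ │x│
│ │ ╷ │ ╵ ┌─┘ ├─┘ ┌───┤ ╵ │
│ │ │ │   │   │   │   │  x│
│ └─┘ │ ╶─┤ ╶─┘ ┌─┘ ╷ └─╴ │
│     │   │     │   │    B│
└─────┴───┴─────┴───┴─────┘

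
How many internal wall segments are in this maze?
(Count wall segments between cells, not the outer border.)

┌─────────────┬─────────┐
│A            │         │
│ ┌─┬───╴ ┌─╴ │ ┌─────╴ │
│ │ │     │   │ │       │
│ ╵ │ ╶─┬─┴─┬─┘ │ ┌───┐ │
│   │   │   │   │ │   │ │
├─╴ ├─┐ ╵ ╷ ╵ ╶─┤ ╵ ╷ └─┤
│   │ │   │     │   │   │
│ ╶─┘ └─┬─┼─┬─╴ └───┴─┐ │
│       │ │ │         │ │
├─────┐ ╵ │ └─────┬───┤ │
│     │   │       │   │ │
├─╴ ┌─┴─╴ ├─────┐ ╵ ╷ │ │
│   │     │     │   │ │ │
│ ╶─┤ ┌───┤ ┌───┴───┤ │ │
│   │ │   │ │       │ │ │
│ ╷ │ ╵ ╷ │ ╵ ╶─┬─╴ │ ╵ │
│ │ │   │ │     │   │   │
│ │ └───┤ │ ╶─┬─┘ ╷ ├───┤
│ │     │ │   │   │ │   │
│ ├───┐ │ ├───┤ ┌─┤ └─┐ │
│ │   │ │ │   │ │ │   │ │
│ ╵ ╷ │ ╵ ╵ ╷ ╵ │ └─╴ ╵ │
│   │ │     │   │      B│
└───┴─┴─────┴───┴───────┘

Counting internal wall segments:
Total internal walls: 121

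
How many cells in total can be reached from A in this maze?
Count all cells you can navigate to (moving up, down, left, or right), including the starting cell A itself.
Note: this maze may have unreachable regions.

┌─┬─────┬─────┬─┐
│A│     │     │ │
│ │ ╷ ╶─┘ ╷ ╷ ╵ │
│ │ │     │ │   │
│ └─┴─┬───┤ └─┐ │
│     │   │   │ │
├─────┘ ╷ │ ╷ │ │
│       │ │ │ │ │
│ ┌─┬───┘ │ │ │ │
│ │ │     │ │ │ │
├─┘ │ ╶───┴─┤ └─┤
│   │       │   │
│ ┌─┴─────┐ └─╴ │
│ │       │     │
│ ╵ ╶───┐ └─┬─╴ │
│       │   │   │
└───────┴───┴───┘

Using BFS/flood-fill to find all reachable cells from A:
Maze size: 8 × 8 = 64 total cells
59 cell(s) are walled off and cannot be reached from A.
Reachable cells: 5

Reachable region (· marks reachable cells):

┌─┬─────┬─────┬─┐
│A│     │     │ │
│ │ ╷ ╶─┘ ╷ ╷ ╵ │
│·│ │     │ │   │
│ └─┴─┬───┤ └─┐ │
│· · ·│   │   │ │
├─────┘ ╷ │ ╷ │ │
│       │ │ │ │ │
│ ┌─┬───┘ │ │ │ │
│ │ │     │ │ │ │
├─┘ │ ╶───┴─┤ └─┤
│   │       │   │
│ ┌─┴─────┐ └─╴ │
│ │       │     │
│ ╵ ╶───┐ └─┬─╴ │
│       │   │   │
└───────┴───┴───┘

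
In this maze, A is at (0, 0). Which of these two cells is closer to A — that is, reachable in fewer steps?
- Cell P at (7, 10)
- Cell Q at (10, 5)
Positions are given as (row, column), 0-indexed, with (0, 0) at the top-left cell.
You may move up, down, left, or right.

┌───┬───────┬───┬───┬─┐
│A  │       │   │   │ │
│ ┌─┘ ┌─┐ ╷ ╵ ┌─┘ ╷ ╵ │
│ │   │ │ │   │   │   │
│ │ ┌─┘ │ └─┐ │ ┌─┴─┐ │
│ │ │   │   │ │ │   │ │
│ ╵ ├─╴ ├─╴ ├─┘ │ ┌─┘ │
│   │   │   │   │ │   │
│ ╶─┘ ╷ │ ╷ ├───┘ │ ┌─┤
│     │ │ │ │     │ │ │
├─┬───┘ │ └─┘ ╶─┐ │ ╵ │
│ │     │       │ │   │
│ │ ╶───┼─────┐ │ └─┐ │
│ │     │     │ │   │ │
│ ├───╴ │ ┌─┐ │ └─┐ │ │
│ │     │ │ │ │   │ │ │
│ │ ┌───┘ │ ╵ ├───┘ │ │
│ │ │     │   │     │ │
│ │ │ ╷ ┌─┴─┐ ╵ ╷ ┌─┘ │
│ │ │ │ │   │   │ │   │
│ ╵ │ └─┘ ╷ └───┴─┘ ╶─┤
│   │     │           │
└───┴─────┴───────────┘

Shortest path A → P at (7, 10): 55 steps
Shortest path A → Q at (10, 5): 47 steps

Q is closer (47 steps vs 55 steps).

Path to P:

┌───┬───────┬───┬───┬─┐
│A  │↱ → ↓  │   │   │ │
│ ┌─┘ ┌─┐ ╷ ╵ ┌─┘ ╷ ╵ │
│↓│↱ ↑│ │↓│   │   │   │
│ │ ┌─┘ │ └─┐ │ ┌─┴─┐ │
│↓│↑│   │↳ ↓│ │ │   │ │
│ ╵ ├─╴ ├─╴ ├─┘ │ ┌─┘ │
│↳ ↑│   │↓ ↲│   │ │   │
│ ╶─┘ ╷ │ ╷ ├───┘ │ ┌─┤
│     │ │↓│ │↱ → ↓│ │ │
├─┬───┘ │ └─┘ ╶─┐ │ ╵ │
│ │     │↳ → ↑  │↓│   │
│ │ ╶───┼─────┐ │ └─┐ │
│ │     │↓ ← ↰│ │↳ ↓│ │
│ ├───╴ │ ┌─┐ │ └─┐ │ │
│ │     │↓│ │↑│   │↓│P│
│ │ ┌───┘ │ ╵ ├───┘ │ │
│ │ │↓ ← ↲│  ↑│↓ ← ↲│↑│
│ │ │ ╷ ┌─┴─┐ ╵ ╷ ┌─┘ │
│ │ │↓│ │↱ ↓│↑ ↲│ │↱ ↑│
│ ╵ │ └─┘ ╷ └───┴─┘ ╶─┤
│   │↳ → ↑│↳ → → → ↑  │
└───┴─────┴───────────┘

Path to Q:

┌───┬───────┬───┬───┬─┐
│A  │↱ → ↓  │   │   │ │
│ ┌─┘ ┌─┐ ╷ ╵ ┌─┘ ╷ ╵ │
│↓│↱ ↑│ │↓│   │   │   │
│ │ ┌─┘ │ └─┐ │ ┌─┴─┐ │
│↓│↑│   │↳ ↓│ │ │   │ │
│ ╵ ├─╴ ├─╴ ├─┘ │ ┌─┘ │
│↳ ↑│   │↓ ↲│   │ │   │
│ ╶─┘ ╷ │ ╷ ├───┘ │ ┌─┤
│     │ │↓│ │↱ → ↓│ │ │
├─┬───┘ │ └─┘ ╶─┐ │ ╵ │
│ │     │↳ → ↑  │↓│   │
│ │ ╶───┼─────┐ │ └─┐ │
│ │     │↓ ← ↰│ │↳ ↓│ │
│ ├───╴ │ ┌─┐ │ └─┐ │ │
│ │     │↓│ │↑│   │↓│ │
│ │ ┌───┘ │ ╵ ├───┘ │ │
│ │ │↓ ← ↲│  ↑│↓ ← ↲│ │
│ │ │ ╷ ┌─┴─┐ ╵ ╷ ┌─┘ │
│ │ │↓│ │↱ ↓│↑ ↲│ │   │
│ ╵ │ └─┘ ╷ └───┴─┘ ╶─┤
│   │↳ → ↑│Q          │
└───┴─────┴───────────┘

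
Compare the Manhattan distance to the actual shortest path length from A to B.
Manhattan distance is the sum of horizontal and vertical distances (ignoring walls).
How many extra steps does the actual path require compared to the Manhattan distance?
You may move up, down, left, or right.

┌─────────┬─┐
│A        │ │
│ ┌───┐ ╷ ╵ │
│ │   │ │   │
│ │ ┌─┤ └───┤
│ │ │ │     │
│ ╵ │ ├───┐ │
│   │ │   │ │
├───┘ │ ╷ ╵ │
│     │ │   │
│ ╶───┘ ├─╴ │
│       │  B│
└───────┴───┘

Manhattan distance: |5 - 0| + |5 - 0| = 10
Actual path length: 10
Extra steps: 10 - 10 = 0

Solution:

┌─────────┬─┐
│A → → ↓  │ │
│ ┌───┐ ╷ ╵ │
│ │   │↓│   │
│ │ ┌─┤ └───┤
│ │ │ │↳ → ↓│
│ ╵ │ ├───┐ │
│   │ │   │↓│
├───┘ │ ╷ ╵ │
│     │ │  ↓│
│ ╶───┘ ├─╴ │
│       │  B│
└───────┴───┘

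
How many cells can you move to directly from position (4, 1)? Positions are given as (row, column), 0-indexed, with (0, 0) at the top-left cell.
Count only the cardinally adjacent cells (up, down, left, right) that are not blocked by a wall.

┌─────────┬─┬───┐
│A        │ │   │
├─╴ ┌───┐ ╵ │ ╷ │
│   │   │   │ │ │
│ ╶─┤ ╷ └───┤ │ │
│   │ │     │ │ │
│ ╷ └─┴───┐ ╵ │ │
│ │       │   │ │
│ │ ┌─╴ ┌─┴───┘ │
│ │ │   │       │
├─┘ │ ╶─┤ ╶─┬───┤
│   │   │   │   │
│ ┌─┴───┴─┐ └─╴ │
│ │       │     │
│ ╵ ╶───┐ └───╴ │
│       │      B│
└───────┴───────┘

Checking passable neighbors of (4, 1):
Neighbors: (3, 1), (5, 1)
Count: 2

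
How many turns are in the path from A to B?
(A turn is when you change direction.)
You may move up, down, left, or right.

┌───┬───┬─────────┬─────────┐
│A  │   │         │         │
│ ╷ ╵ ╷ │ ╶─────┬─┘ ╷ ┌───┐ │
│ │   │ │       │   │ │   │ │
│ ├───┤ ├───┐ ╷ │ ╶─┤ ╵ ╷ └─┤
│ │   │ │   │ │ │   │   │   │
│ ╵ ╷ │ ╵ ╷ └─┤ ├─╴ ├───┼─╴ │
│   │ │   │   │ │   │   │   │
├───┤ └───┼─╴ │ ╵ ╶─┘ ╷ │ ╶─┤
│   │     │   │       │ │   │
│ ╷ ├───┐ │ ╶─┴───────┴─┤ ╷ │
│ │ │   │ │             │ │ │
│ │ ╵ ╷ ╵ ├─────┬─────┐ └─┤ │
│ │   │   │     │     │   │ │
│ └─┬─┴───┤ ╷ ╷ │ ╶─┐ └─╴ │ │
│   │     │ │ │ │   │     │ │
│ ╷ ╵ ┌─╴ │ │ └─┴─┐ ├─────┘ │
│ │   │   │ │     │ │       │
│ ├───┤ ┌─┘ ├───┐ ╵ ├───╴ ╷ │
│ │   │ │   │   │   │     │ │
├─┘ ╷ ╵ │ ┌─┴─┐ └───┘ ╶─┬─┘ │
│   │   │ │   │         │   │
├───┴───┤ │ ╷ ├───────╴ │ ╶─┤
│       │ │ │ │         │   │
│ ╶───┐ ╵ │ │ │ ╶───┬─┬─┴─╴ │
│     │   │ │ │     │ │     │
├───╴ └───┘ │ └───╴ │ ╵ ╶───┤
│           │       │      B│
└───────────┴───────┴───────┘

Directions: right, down, right, up, right, down, down, down, right, up, right, down, right, down, left, down, right, right, right, right, right, right, down, right, down, left, left, up, left, left, down, right, down, down, left, up, left, left, up, up, left, down, down, down, left, down, down, down, left, up, left, left, left, down, right, right, down, right, right, right, up, up, up, right, down, down, down, right, right, right, up, left, left, up, right, right, right, right, up, left, up, right, right, up, right, down, down, left, down, right, down, left, left, down, right, right
Number of turns: 60

Solution:

┌───┬───┬─────────┬─────────┐
│A ↓│↱ ↓│         │         │
│ ╷ ╵ ╷ │ ╶─────┬─┘ ╷ ┌───┐ │
│ │↳ ↑│↓│       │   │ │   │ │
│ ├───┤ ├───┐ ╷ │ ╶─┤ ╵ ╷ └─┤
│ │   │↓│↱ ↓│ │ │   │   │   │
│ ╵ ╷ │ ╵ ╷ └─┤ ├─╴ ├───┼─╴ │
│   │ │↳ ↑│↳ ↓│ │   │   │   │
├───┤ └───┼─╴ │ ╵ ╶─┘ ╷ │ ╶─┤
│   │     │↓ ↲│       │ │   │
│ ╷ ├───┐ │ ╶─┴───────┴─┤ ╷ │
│ │ │   │ │↳ → → → → → ↓│ │ │
│ │ ╵ ╷ ╵ ├─────┬─────┐ └─┤ │
│ │   │   │↓ ↰  │↓ ← ↰│↳ ↓│ │
│ └─┬─┴───┤ ╷ ╷ │ ╶─┐ └─╴ │ │
│   │     │↓│↑│ │↳ ↓│↑ ← ↲│ │
│ ╷ ╵ ┌─╴ │ │ └─┴─┐ ├─────┘ │
│ │   │   │↓│↑ ← ↰│↓│    ↱ ↓│
│ ├───┤ ┌─┘ ├───┐ ╵ ├───╴ ╷ │
│ │   │ │↓ ↲│   │↑ ↲│↱ → ↑│↓│
├─┘ ╷ ╵ │ ┌─┴─┐ └───┘ ╶─┬─┘ │
│   │   │↓│↱ ↓│      ↑ ↰│↓ ↲│
├───┴───┤ │ ╷ ├───────╴ │ ╶─┤
│↓ ← ← ↰│↓│↑│↓│↱ → → → ↑│↳ ↓│
│ ╶───┐ ╵ │ │ │ ╶───┬─┬─┴─╴ │
│↳ → ↓│↑ ↲│↑│↓│↑ ← ↰│ │↓ ← ↲│
├───╴ └───┘ │ └───╴ │ ╵ ╶───┤
│    ↳ → → ↑│↳ → → ↑│  ↳ → B│
└───────────┴───────┴───────┘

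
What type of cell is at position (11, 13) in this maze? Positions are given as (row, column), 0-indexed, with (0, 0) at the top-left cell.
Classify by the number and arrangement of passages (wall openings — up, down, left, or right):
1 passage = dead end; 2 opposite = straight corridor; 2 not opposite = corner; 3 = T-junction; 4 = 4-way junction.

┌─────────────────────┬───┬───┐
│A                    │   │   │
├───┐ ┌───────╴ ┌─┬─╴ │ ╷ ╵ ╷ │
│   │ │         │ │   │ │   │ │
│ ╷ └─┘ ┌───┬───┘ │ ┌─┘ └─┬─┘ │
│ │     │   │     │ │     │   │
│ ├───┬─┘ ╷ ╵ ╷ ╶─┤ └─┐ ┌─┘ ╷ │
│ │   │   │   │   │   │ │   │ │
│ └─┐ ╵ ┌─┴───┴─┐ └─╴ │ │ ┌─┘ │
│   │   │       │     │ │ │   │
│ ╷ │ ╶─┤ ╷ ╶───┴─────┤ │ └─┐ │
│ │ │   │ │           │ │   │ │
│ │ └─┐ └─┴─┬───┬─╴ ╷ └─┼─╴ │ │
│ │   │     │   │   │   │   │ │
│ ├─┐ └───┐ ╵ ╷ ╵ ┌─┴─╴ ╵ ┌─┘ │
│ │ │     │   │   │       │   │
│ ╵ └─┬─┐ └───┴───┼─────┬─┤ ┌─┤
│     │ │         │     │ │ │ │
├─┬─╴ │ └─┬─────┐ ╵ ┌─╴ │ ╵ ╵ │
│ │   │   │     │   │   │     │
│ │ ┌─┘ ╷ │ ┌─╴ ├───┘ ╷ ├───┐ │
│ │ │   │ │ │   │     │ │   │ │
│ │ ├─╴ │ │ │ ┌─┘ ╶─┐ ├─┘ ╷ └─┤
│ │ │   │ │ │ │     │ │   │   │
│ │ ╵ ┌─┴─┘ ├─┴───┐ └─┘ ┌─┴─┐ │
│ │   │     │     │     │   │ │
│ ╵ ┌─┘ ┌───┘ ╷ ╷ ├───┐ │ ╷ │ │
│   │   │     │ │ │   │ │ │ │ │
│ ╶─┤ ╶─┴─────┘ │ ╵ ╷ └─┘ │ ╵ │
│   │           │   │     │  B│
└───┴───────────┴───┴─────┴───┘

Checking cell at (11, 13):
Number of passages: 2
Cell type: corner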